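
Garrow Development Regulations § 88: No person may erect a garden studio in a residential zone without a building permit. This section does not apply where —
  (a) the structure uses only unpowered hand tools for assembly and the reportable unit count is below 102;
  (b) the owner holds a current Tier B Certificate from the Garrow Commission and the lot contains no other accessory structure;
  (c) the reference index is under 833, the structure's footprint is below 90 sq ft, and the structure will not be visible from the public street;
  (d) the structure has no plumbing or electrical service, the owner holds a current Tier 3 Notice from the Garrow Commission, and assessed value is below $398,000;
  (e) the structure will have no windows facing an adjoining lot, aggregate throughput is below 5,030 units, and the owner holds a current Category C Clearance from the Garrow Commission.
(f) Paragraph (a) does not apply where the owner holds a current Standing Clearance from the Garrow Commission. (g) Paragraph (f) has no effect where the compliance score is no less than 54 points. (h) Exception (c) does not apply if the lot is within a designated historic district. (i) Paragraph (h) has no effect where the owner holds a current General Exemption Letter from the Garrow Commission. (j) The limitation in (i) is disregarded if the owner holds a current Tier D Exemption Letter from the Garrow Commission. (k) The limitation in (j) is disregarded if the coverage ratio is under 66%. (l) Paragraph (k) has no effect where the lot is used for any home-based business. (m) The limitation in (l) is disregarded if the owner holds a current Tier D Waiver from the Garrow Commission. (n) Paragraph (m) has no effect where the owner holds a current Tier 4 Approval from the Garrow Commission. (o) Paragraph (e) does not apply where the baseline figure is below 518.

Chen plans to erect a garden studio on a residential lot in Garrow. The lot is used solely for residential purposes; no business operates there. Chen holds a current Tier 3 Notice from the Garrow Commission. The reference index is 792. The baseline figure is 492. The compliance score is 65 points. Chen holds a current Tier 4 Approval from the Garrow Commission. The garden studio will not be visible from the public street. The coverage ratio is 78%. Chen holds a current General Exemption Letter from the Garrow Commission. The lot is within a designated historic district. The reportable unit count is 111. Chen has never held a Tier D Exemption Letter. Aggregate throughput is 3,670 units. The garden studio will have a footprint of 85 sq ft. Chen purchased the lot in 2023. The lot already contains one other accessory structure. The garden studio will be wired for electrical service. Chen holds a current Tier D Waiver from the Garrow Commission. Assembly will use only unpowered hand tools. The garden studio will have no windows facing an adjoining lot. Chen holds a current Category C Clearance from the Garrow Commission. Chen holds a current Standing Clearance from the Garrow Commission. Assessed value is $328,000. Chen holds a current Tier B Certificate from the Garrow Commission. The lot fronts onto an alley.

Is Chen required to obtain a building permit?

No — exception (c) applies; Chen does not need a building permit.

Exception (a) does not apply: the reportable unit count is 111, not below 102.
Exception (b) does not apply: the lot already has another accessory structure.
All of (c)'s requirements are met (the reference index is 792, under the 833 limit; the structure's footprint is 85 sq ft, below the 90 sq ft limit; the structure will not be visible from the street). As to paragraphs (h)–(n): (h) would limit (c) — the lot is in a historic district — but (i) sets (h) aside: (i) operates against (h): a current General Exemption Letter is held. (j), which would lift (i), is inapplicable — no current Tier D Exemption Letter is held. (c) remains available.
Exception (d) fails — electrical service is planned.
Exception (e)'s conditions are all satisfied: no windows face an adjoining lot; aggregate throughput is 3,670 units, below the 5,030 units limit; a current Category C Clearance is held. Turning to paragraph (o): (o) operates against (e): the baseline figure is 492, below the 518 limit. (e) is therefore removed.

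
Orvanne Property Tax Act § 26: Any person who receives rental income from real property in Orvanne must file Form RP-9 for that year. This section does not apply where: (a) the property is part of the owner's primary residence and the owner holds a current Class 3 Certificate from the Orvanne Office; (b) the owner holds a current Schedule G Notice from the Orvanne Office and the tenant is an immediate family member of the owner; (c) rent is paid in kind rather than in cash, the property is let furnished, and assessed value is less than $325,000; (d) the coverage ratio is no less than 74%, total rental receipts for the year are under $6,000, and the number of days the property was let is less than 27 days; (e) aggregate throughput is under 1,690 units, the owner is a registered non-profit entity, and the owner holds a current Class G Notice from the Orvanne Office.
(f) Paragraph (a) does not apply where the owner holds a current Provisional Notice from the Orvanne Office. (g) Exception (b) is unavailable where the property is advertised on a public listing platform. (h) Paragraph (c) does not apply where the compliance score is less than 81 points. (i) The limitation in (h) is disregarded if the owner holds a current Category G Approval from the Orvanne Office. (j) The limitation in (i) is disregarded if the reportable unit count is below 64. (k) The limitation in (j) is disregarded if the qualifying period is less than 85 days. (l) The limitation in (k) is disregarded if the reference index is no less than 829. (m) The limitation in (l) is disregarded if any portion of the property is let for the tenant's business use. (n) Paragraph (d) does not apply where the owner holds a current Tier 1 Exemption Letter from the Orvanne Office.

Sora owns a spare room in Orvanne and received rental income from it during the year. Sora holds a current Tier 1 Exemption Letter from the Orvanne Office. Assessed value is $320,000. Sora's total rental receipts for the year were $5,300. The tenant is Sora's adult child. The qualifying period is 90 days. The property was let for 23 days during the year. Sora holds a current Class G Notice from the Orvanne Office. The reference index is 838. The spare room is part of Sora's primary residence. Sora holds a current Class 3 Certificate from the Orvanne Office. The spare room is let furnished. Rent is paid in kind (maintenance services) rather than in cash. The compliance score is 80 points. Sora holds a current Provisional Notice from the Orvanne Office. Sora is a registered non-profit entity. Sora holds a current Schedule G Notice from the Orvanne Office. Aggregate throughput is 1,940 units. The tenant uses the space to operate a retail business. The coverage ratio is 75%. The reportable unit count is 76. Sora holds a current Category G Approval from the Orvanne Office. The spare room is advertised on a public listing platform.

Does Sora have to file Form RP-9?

No — exception (c) applies; Sora is not required to file Form RP-9.

Exception (a)'s conditions are all satisfied: the spare room is part of the primary residence; a current Class 3 Certificate is held. Turning to paragraph (f): (f) operates — a current Provisional Notice is held. (a) is therefore removed.
Exception (b): a current Schedule G Notice is held; the tenant is an immediate family member — every condition holds. However, paragraph (g) must be considered: (g) is triggered — the property is publicly advertised. (b) is therefore removed.
All of (c)'s requirements are met (rent is paid in kind; the property is let furnished; assessed value is $320,000, less than the $325,000 limit). As to paragraphs (h)–(m): (h) operates (the compliance score is 80 points, less than the 81 points limit), but is set aside by (i): (i) operates against (h): a current Category G Approval is held. (j), which would lift (i), is not triggered — the reportable unit count is 76, not below 64. So (c) applies.
All of (d)'s requirements are met (the coverage ratio is 75%, meeting the 74% threshold; total rental receipts for the year are $5,300, under the $6,000 limit; the number of days the property was let is 23 days, less than the 27 days limit). But: (n) operates against (d): a current Tier 1 Exemption Letter is held. So (d) is unavailable.
Exception (e) requires that aggregate throughput is under 1,690 units; but aggregate throughput is 1,940 units, not under 1,690 units, so (e) is unavailable.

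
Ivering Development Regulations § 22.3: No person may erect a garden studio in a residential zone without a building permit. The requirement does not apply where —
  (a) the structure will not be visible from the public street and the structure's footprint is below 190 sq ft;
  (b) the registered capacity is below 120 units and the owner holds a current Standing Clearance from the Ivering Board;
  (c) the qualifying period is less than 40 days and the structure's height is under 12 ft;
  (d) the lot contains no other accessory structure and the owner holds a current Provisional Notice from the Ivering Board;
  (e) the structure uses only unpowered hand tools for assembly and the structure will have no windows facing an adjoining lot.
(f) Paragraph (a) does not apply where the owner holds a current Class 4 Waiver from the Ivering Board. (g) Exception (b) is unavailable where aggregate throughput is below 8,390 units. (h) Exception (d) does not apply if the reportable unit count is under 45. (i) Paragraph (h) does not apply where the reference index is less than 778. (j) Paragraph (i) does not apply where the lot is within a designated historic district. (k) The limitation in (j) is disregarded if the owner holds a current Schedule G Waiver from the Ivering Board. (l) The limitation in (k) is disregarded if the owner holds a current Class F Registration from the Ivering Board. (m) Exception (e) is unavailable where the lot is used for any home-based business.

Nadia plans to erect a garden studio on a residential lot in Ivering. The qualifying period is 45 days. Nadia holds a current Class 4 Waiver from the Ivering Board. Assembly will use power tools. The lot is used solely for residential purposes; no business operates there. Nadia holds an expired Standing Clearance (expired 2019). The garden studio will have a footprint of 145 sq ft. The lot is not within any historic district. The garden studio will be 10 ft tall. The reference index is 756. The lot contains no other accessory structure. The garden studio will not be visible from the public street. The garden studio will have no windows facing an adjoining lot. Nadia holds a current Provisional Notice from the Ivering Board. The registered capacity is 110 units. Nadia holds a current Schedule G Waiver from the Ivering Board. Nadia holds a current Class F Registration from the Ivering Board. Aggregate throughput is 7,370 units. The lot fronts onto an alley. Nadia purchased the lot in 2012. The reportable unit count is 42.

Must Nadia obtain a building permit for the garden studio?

No — exception (d) applies; Nadia does not need a building permit.

Exception (a) is satisfied on its face — the structure will not be visible from the street; the structure's footprint is 145 sq ft, below the 190 sq ft limit. But applying paragraph (f): (f) applies — a current Class 4 Waiver is held. (a) is therefore removed.
Exception (b) fails — there is no Standing Clearance in force.
Exception (c) requires that the qualifying period is less than 40 days; but the qualifying period is 45 days, not less than 40 days, so (c) is unavailable.
All of (d)'s requirements are met (the lot has no other accessory structure; a current Provisional Notice is held). Under paragraphs (h)–(l): (h) is triggered (the reportable unit count is 42, under the 45 limit), but is itself disapplied by (i): (i) is triggered — the reference index is 756, less than the 778 limit. (j), which would lift (i), is not triggered — the lot is not in a historic district. (d) remains available.
Exception (e) requires that the structure uses only unpowered hand tools for assembly; but assembly uses power tools, so (e) is unavailable.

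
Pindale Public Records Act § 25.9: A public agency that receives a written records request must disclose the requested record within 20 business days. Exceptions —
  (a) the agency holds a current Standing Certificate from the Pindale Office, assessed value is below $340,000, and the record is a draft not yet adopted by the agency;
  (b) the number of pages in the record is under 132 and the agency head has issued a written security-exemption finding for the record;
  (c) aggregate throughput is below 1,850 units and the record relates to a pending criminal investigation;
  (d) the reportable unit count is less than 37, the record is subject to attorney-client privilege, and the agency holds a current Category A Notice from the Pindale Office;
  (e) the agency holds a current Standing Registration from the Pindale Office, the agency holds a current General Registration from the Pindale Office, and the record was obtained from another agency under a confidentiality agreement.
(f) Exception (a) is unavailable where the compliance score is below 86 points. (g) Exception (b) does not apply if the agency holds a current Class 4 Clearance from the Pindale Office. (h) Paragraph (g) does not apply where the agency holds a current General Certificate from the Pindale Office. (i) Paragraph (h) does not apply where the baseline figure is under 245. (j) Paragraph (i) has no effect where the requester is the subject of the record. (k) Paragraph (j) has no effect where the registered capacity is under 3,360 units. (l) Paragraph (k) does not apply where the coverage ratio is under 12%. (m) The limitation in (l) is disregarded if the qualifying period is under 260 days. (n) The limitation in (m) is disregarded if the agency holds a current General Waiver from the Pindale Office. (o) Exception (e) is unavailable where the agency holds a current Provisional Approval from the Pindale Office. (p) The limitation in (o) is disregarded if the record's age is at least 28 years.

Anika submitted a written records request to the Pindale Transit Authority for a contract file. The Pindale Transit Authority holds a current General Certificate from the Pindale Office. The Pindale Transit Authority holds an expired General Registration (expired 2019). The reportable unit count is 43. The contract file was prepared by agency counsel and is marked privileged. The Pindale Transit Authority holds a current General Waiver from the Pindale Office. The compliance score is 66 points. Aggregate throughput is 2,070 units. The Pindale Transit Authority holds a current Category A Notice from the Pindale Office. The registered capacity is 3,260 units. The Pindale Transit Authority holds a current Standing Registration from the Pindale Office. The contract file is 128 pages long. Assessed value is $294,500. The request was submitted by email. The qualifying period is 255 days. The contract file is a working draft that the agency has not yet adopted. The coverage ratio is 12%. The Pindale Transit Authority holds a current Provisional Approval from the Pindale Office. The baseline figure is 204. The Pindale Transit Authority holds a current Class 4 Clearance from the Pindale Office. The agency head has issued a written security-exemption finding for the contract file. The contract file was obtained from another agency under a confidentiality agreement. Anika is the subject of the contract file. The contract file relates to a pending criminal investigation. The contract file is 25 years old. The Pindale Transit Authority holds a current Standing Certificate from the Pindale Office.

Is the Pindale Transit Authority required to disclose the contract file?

All of (a)'s requirements are met (a current Standing Certificate is held; assessed value is $294,500, below the $340,000 limit; the contract file is an unadopted draft). However, paragraph (f) must be considered: (f) operates — the compliance score is 66 points, below the 86 points limit. (a) is therefore removed.
Exception (b)'s conditions are all satisfied: the number of pages in the record is 128, under the 132 limit; a written security-exemption finding has been issued. But: (g) operates against (b): a current Class 4 Clearance is held. (h) would limit (g) — a current General Certificate is held — but (i) sets (h) aside: (i) operates against (h): the baseline figure is 204, under the 245 limit. (j) would limit (i) — Anika is the subject of the contract file — but (k) sets (j) aside: (k) operates — the registered capacity is 3,260 units, under the 3,360 units limit. (l) is inapplicable (the coverage ratio is 12%, not under 12%), so (k) stands. Exception (b) does not apply.
Exception (c) fails — aggregate throughput is 2,070 units, not below 1,850 units.
Exception (d) requires that the reportable unit count is less than 37; but the reportable unit count is 43, not less than 37, so (d) is unavailable.
Exception (e) fails — the General Registration is not current.
No exception displaces § 25.9.

Yes — the Pindale Transit Authority must disclose the contract file.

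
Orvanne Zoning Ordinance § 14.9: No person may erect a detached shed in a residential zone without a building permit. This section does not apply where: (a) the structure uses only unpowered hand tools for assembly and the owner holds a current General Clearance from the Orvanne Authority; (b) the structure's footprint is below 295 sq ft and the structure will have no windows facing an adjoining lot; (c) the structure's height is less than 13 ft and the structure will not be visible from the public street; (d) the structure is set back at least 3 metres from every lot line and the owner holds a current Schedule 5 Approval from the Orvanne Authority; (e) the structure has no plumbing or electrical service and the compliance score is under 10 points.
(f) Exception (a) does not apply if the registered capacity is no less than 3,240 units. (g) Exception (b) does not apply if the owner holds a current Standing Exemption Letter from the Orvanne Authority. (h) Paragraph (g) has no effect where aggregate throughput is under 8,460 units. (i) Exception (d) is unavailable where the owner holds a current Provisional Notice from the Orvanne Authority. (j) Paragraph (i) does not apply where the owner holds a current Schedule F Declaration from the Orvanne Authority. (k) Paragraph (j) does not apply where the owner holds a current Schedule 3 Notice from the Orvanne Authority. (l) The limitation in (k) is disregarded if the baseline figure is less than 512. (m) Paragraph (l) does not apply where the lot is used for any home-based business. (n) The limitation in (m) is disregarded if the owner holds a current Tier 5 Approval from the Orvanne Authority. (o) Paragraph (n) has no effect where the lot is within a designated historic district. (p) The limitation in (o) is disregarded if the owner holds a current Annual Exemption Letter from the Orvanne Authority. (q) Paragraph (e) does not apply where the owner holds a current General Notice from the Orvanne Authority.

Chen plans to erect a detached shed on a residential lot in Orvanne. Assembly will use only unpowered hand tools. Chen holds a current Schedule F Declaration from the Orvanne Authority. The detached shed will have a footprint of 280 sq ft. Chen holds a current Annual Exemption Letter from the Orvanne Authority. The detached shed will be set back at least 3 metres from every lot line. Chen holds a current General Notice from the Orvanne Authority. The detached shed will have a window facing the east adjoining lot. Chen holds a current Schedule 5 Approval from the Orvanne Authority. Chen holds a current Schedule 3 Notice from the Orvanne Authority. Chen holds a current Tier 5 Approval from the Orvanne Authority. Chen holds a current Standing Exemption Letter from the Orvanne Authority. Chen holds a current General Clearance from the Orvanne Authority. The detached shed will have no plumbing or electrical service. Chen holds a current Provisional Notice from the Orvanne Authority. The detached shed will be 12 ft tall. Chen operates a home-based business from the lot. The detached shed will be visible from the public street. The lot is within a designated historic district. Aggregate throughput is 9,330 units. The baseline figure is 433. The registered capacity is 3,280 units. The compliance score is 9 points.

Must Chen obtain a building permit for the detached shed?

Exception (a) is satisfied on its face — assembly uses only hand tools; a current General Clearance is held. But: (f) applies — the registered capacity is 3,280 units, meeting the 3,240 units threshold. Exception (a) does not apply.
Exception (b) does not apply: a window faces an adjoining lot.
Exception (c) fails — the structure will be visible from the street.
All of (d)'s requirements are met (the setback is at least 3 m on every side; a current Schedule 5 Approval is held). Under paragraphs (i)–(p): (i) is triggered (a current Provisional Notice is held), but is displaced by (j): (j) operates — a current Schedule F Declaration is held. (k) would limit (j) — a current Schedule 3 Notice is held — but (l) sets (k) aside: (l) operates against (k): the baseline figure is 433, less than the 512 limit. (m) would limit (l) — a home-based business operates on the lot — but (n) sets (m) aside: (n) operates against (m): a current Tier 5 Approval is held. (o) is engaged (the lot is in a historic district), but yields to (p): (p) operates against (o): a current Annual Exemption Letter is held. So (d) applies.
All of (e)'s requirements are met (there is no plumbing or electrical service; the compliance score is 9 points, under the 10 points limit). But applying paragraph (q): (q) is triggered — a current General Notice is held. Exception (e) does not apply.

No — exception (d) applies; Chen does not need a building permit.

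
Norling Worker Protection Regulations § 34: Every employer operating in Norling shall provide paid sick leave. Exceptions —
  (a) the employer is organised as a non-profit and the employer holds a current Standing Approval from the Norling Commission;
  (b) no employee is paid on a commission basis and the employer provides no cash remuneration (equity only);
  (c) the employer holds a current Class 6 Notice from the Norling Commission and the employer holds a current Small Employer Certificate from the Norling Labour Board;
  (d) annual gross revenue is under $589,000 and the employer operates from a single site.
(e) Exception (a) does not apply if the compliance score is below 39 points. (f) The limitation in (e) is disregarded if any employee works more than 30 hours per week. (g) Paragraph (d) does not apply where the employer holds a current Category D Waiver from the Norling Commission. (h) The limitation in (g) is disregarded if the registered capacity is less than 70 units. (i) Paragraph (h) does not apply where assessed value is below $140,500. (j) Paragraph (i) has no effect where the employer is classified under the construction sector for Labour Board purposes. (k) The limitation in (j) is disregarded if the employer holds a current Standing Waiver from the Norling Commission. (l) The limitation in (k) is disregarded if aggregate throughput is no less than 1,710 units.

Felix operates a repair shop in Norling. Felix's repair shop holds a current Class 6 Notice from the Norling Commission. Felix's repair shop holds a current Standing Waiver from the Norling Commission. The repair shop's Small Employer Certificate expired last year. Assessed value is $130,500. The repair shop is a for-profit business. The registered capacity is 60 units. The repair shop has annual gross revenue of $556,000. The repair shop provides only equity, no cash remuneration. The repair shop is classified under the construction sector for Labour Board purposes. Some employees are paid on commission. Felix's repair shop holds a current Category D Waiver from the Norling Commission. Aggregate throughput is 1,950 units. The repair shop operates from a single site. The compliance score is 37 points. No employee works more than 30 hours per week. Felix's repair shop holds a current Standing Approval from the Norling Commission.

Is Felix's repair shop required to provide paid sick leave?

No — exception (d) applies; Felix's repair shop is not required to provide paid sick leave.

Exception (a) fails — the employer is for-profit.
Exception (b) does not apply: some employees are paid on commission.
Exception (c) fails — the Small Employer Certificate has expired.
Exception (d)'s conditions are all satisfied: annual gross revenue is $556,000, under the $589,000 limit; the employer operates from a single site. Considering the limiting provisions: (g) is triggered (a current Category D Waiver is held), but is set aside by (h): (h) operates against (g): the registered capacity is 60 units, less than the 70 units limit. (i) is engaged (assessed value is $130,500, below the $140,500 limit), but is overridden by (j): (j) operates against (i): the repair shop is classified under the construction sector. (k) is triggered (a current Standing Waiver is held), but yields to (l): (l) operates — aggregate throughput is 1,950 units, meeting the 1,710 units threshold. Exception (d) stands.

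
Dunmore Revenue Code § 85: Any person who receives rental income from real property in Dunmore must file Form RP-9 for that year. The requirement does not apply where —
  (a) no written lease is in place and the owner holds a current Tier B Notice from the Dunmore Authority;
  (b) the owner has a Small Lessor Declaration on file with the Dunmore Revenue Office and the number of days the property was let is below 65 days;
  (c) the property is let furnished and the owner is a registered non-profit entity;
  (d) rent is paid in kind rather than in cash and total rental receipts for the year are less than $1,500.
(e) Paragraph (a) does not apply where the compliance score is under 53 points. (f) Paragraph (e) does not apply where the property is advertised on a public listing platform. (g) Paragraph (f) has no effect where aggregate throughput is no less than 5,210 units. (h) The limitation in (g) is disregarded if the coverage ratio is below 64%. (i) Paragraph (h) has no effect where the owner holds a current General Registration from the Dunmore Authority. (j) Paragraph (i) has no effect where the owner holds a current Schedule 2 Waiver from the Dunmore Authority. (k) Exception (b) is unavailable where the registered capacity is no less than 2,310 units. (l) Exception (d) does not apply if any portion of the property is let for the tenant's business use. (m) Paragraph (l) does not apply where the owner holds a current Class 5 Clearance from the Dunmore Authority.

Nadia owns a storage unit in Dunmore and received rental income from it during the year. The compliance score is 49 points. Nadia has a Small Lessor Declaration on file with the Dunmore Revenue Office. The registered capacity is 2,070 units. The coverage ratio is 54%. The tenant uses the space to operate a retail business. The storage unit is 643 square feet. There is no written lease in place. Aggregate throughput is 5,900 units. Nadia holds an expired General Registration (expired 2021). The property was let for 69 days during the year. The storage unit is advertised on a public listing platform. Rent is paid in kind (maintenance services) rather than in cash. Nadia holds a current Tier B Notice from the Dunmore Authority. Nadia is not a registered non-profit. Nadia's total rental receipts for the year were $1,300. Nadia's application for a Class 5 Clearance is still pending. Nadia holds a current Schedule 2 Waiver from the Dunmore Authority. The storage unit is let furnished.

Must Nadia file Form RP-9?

No — exception (a) applies; Nadia is not required to file Form RP-9.

Exception (a) is satisfied on its face — there is no written lease; a current Tier B Notice is held. Applying paragraphs (e)–(j): (e) would limit (a) — the compliance score is 49 points, under the 53 points limit — but (f) sets (e) aside: (f) is engaged — the property is publicly advertised. (g) applies (aggregate throughput is 5,900 units, meeting the 5,210 units threshold), but is displaced by (h): (h) is triggered — the coverage ratio is 54%, below the 64% limit. (i) does not operate here (there is no General Registration in force), so (h) stands. Exception (a) stands.
Exception (b) fails — the number of days the property was let is 69 days, not below 65 days.
Exception (c) does not apply: Nadia is not a registered non-profit.
Exception (d)'s conditions are all satisfied: rent is paid in kind; total rental receipts for the year are $1,300, less than the $1,500 limit. But applying paragraphs (l)–(m): (l) operates against (d): the space is let for business use. (m) is inapplicable (there is no Class 5 Clearance in force), so (l) stands. Exception (d) does not apply.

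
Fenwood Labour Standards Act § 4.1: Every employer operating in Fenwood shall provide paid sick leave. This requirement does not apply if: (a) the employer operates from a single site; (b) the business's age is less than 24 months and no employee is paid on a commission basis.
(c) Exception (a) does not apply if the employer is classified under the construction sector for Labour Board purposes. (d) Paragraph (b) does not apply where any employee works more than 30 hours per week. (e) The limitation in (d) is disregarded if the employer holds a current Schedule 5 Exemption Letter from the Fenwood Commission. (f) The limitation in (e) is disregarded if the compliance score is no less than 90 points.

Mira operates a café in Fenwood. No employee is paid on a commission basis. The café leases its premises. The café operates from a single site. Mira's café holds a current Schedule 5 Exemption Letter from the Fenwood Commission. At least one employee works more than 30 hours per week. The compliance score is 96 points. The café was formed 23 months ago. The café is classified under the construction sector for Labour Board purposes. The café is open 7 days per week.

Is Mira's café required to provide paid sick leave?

All of (a)'s requirements are met (the employer operates from a single site). But applying paragraph (c): (c) operates against (a): the café is classified under the construction sector. So (a) is unavailable.
Exception (b) is satisfied on its face — the business's age is 23 months, less than the 24 months limit; no employee is paid on commission. But applying paragraphs (d)–(f): (d) operates against (b): at least one employee exceeds 30 hours/week. (e) operates (a current Schedule 5 Exemption Letter is held), but is displaced by (f): (f) operates against (e): the compliance score is 96 points, meeting the 90 points threshold. So (b) is unavailable.
None of the exceptions is available; § 4.1 applies in full.

Yes — Mira's café must provide paid sick leave.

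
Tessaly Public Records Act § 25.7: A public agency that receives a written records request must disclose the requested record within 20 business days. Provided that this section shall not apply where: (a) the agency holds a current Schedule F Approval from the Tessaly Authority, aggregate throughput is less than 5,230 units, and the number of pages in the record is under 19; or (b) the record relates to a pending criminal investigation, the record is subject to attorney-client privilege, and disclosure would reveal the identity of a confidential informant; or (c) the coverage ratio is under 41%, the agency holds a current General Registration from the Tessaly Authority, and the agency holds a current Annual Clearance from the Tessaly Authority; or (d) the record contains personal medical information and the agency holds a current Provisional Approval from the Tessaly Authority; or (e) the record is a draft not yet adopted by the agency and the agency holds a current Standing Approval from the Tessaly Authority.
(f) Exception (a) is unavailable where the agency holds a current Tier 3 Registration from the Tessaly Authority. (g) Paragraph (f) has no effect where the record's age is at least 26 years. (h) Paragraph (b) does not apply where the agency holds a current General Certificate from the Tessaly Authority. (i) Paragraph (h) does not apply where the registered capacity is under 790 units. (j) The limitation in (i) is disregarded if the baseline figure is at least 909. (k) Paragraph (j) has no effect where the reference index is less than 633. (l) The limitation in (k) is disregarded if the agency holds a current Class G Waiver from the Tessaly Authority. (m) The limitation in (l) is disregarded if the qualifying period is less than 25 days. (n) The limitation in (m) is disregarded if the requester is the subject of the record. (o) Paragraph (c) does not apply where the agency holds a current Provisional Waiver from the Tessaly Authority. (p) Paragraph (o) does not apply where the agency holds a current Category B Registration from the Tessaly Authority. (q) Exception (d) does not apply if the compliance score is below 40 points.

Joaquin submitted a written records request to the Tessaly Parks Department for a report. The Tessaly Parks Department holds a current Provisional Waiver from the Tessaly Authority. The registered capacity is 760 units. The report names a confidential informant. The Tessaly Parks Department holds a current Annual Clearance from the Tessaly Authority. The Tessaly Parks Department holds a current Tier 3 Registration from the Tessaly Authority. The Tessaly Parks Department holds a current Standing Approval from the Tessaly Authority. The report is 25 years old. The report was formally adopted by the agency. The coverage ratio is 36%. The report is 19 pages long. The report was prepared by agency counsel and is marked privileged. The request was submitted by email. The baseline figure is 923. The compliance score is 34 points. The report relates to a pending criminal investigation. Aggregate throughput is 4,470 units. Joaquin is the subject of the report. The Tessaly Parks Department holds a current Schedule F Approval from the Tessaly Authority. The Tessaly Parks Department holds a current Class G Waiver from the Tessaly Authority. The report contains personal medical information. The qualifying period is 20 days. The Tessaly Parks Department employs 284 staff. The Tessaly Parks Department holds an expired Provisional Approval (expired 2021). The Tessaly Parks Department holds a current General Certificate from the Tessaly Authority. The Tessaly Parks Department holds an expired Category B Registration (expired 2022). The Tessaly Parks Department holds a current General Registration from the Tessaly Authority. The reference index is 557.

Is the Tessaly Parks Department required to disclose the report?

Exception (a) does not apply: the number of pages in the record is 19, not under 19.
Exception (b): the report relates to a pending investigation; the report is privileged; the report names a confidential informant — every condition holds. However, paragraphs (h)–(n) must be considered: (h) operates against (b): a current General Certificate is held. (i) would limit (h) — the registered capacity is 760 units, under the 790 units limit — but (j) sets (i) aside: (j) operates — the baseline figure is 923, meeting the 909 threshold. (k) is triggered (the reference index is 557, less than the 633 limit), but yields to (l): (l) is triggered — a current Class G Waiver is held. (m) would limit (l) — the qualifying period is 20 days, less than the 25 days limit — but (n) sets (m) aside: (n) is triggered — Joaquin is the subject of the report. (b) is therefore removed.
Exception (c): the coverage ratio is 36%, under the 41% limit; a current General Registration is held; a current Annual Clearance is held — every condition holds. Turning to paragraphs (o)–(p): (o) operates against (c): a current Provisional Waiver is held. (p) does not operate here (no current Category B Registration is held), so (o) stands. (c) is therefore removed.
Exception (d) does not apply: no current Provisional Approval is held.
Exception (e) fails — the report has been formally adopted.
No exception applies. The general rule governs.

Yes — the Tessaly Parks Department must disclose the report.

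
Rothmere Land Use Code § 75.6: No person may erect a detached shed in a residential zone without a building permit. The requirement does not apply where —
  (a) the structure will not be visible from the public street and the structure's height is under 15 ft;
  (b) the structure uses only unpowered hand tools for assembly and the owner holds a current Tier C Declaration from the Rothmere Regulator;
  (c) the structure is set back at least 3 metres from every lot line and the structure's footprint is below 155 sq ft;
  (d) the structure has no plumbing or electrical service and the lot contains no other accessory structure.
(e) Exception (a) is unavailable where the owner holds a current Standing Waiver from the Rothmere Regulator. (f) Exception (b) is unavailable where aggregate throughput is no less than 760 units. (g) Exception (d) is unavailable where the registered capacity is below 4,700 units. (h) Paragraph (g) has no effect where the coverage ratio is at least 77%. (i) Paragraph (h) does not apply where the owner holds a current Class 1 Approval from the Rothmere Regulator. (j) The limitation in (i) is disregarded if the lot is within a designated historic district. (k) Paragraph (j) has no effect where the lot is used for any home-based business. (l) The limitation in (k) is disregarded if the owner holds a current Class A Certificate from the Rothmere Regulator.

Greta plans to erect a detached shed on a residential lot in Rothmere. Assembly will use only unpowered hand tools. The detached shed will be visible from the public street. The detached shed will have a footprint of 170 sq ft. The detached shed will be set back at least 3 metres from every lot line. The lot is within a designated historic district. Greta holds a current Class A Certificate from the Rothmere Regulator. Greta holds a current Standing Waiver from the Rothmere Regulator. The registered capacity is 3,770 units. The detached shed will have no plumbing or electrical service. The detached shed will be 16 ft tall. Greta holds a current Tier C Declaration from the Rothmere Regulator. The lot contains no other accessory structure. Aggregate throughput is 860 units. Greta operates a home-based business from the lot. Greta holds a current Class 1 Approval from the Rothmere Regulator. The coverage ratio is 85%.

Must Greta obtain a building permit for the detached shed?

Exception (a) requires that the structure will not be visible from the public street; but the structure will be visible from the street, so (a) is unavailable.
Exception (b)'s conditions are all satisfied: assembly uses only hand tools; a current Tier C Declaration is held. But applying paragraph (f): (f) is triggered — aggregate throughput is 860 units, meeting the 760 units threshold. (b) is therefore removed.
Exception (c) fails — the structure's footprint is 170 sq ft, not below 155 sq ft.
Exception (d): there is no plumbing or electrical service; the lot has no other accessory structure — every condition holds. As to paragraphs (g)–(l): (g) operates (the registered capacity is 3,770 units, below the 4,700 units limit), but yields to (h): (h) operates against (g): the coverage ratio is 85%, meeting the 77% threshold. (i) would limit (h) — a current Class 1 Approval is held — but (j) sets (i) aside: (j) operates against (i): the lot is in a historic district. (k) would limit (j) — a home-based business operates on the lot — but (l) sets (k) aside: (l) operates — a current Class A Certificate is held. So (d) applies.

No — exception (d) applies; Greta does not need a building permit.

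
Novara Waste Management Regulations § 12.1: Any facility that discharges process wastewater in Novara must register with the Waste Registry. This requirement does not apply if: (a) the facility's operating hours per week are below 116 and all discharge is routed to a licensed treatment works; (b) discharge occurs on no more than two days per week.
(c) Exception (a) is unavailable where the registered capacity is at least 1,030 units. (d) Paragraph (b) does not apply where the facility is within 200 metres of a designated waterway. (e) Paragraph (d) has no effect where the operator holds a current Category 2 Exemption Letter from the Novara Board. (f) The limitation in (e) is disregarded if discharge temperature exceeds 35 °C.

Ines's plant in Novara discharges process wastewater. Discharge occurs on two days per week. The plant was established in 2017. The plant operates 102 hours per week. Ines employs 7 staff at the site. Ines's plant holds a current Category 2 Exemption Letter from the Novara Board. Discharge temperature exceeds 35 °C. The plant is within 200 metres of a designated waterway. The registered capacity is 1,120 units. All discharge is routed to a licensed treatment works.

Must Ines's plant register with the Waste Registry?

Yes — Ines's plant must register with the Waste Registry.

All of (a)'s requirements are met (the facility's operating hours per week are 102, below the 116 limit; discharge is routed to a licensed treatment works). But: (c) is engaged — the registered capacity is 1,120 units, meeting the 1,030 units threshold. So (a) is unavailable.
Exception (b)'s conditions are all satisfied: discharge occurs on no more than two days per week. However, paragraphs (d)–(f) must be considered: (d) is triggered — the plant is within 200 m of a designated waterway. (e) would limit (d) — a current Category 2 Exemption Letter is held — but (f) sets (e) aside: (f) is engaged — discharge temperature exceeds 35 °C. (b) is therefore removed.
None of the exceptions is available; § 12.1 applies in full.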